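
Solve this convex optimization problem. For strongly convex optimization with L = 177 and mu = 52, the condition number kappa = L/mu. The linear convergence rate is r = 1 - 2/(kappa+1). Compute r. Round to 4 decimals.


Step 1: Compute the condition number.
kappa = L/mu = 177/52 = 3.4038
Step 2: Compute the convergence rate.
r = 1 - 2/(kappa + 1) = 1 - 2*mu/(L + mu) = (L - mu)/(L + mu) = 125/229 = 0.5459


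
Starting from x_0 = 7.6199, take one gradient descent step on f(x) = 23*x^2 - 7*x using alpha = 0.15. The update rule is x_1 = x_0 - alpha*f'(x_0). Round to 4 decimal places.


We compute the gradient at x_0 and apply the update.
f'(x) = 46*x - 7
f'(7.6199) = 46*7.6199 - 7 = 343.5154
x_1 = 7.6199 - 0.15*343.5154 = -43.9074


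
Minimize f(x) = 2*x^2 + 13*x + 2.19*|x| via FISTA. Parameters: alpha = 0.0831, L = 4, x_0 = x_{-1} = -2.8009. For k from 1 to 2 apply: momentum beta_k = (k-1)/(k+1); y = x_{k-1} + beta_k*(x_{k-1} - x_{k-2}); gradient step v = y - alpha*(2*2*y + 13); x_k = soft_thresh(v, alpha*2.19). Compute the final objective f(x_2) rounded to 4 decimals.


FISTA on f(x) = 2*x^2 + 13*x + 2.19*|x|
L = 4, alpha = 0.0831
Iteration 1: beta = 0.0, y = -2.8009 + 0.0*(-2.8009 + 2.8009) = -2.8009
  grad(y) = 1.7964, v = y - alpha*grad = -2.9502
  prox(v) = soft_thresh(-2.9502, 0.182) = -2.7682
Iteration 2: beta = 0.3333, y = -2.7682 + 0.3333*(-2.7682 + 2.8009) = -2.7573
  grad(y) = 1.9708, v = y - alpha*grad = -2.9211
  prox(v) = soft_thresh(-2.9211, 0.182) = -2.7391
f(x_2) = 2*(-2.7391)^2 + 13*(-2.7391) + 2.19*|-2.7391| = -14.6043


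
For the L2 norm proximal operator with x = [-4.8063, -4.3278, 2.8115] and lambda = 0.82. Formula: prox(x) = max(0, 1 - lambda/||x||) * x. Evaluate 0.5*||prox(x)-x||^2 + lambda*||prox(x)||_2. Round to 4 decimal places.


Step 1: Compute ||x||.
||x|| = 7.0523
Step 2: Compute scaling factor.
scale = max(0, 1 - 0.82/7.0523) = 0.8837
Step 3: prox(x) = [-4.2475, -3.8246, 2.4846]
||prox(x)|| = 6.2323
Step 4: Proximal objective.
0.5*||prox-x||^2 = 0.3362
lambda*||prox|| = 5.1105
Total = 5.4467


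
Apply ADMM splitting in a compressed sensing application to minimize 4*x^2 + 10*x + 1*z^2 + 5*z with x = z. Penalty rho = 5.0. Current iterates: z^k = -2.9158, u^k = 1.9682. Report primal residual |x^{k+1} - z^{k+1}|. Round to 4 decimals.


ADMM iteration with rho = 5.0, z^k = -2.9158, u^k = 1.9682
Step 1: x-update.
Minimize 4*x^2 + 10*x + (5.0/2)*(x + 2.9158 + 1.9682)^2
FOC: (2*4 + 5.0)*x = -10 + 5.0*(-2.9158 - 1.9682)
x^{k+1} = -2.6477
Step 2: z-update.
Minimize 1*z^2 + 5*z + (5.0/2)*(-2.6477 - z + 1.9682)^2
FOC: (2*1 + 5.0)*z = -5 + 5.0*(-2.6477 + 1.9682)
z^{k+1} = -1.1996
Step 3: u-update.
u^{k+1} = 1.9682 - 2.6477 + 1.1996 = 0.5201
Step 4: Primal residual = |-2.6477 + 1.1996| = 1.4481


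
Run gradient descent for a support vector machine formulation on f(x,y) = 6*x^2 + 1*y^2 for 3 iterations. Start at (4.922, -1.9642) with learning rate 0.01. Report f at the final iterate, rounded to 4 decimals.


Gradient descent on f(x,y) = 6*x^2 + 1*y^2.
Starting point: (4.922, -1.9642), alpha = 0.01
Step 1: grad_x = 2*6*4.922 = 59.064, grad_y = 2*1*-1.9642 = -3.9284
  x_1 = 4.922 - 0.01*59.064 = 4.3314
  y_1 = -1.9642 - 0.01*-3.9284 = -1.9249
Step 2: grad_x = 2*6*4.3314 = 51.9763, grad_y = 2*1*-1.9249 = -3.8498
  x_2 = 4.3314 - 0.01*51.9763 = 3.8116
  y_2 = -1.9249 - 0.01*-3.8498 = -1.8864
Step 3: grad_x = 2*6*3.8116 = 45.7392, grad_y = 2*1*-1.8864 = -3.7728
  x_3 = 3.8116 - 0.01*45.7392 = 3.3542
  y_3 = -1.8864 - 0.01*-3.7728 = -1.8487
f(3.3542, -1.8487) = 6*3.3542^2 + 1*(-1.8487)^2 = 70.9218


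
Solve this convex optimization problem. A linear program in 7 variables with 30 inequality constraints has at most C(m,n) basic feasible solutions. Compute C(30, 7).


Each vertex corresponds to some choice of n active constraints out of m, so the number of vertices is at most C(m, n) = m! / (n!(m-n)!).
m = 30, n = 7
Numerator: 30 * 29 * 28 * 27 * 26 * 25 * 24
Denominator: 7! = 5040
C(30, 7) = 2035800


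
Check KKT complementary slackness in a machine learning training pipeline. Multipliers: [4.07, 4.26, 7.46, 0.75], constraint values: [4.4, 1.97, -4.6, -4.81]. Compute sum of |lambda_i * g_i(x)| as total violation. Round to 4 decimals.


KKT complementary slackness check:
lambda_1 * g_1 = 4.07 * 4.4 = 17.908
lambda_2 * g_2 = 4.26 * 1.97 = 8.3922
lambda_3 * g_3 = 7.46 * -4.6 = -34.316
lambda_4 * g_4 = 0.75 * -4.81 = -3.6075
Total violation = 17.908 + 8.3922 + 34.316 + 3.6075 = 64.2237


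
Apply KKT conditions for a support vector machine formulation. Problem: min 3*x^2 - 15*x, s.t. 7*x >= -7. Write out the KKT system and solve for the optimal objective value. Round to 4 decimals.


Step 1: Try lambda = 0 (constraint inactive).
Stationarity: 2*3*x - 15 = 0
x* = 15/(2*3) = 2.5
Check constraint: 7*2.5 = 17.5 >= -7 -- satisfied.
Step 2: Compute optimal value.
f(x*) = 3*2.5^2 - 15*2.5 = -18.75


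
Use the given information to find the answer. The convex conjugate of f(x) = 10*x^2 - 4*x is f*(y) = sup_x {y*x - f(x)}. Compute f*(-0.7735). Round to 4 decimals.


f*(y) = sup_x {y*x - a*x^2 - b*x} = sup_x {(y-b)*x - a*x^2}
FOC: (y - b) - 2a*x = 0 => x* = (y - b)/(2a)
x* = (-0.7735 + 4)/(2*10) = 0.1613
f*(-0.7735) = (y-b)^2/(4a) = (-0.7735 + 4)^2/(4*10)
= 10.4103/40 = 0.2603


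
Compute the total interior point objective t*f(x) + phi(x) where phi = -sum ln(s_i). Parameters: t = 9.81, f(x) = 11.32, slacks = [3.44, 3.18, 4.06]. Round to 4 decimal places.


Step 1: Compute log-barrier.
ln values: [1.2355, 1.1569, 1.4012]
phi = -(1.2355 + 1.1569 + 1.4012) = -3.7935
Step 2: Compute augmented objective.
t*f(x) = 9.81*11.32 = 111.0492
Total = 111.0492 - 3.7935 = 107.2557


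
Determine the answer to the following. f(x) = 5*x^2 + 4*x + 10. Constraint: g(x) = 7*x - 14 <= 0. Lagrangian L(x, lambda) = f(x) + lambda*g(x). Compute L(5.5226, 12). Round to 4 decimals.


Step 1: Evaluate f(x).
f(5.5226) = 5*5.5226^2 + 4*5.5226 + 10 = 184.586
Step 2: Evaluate g(x).
g(5.5226) = 7*5.5226 - 14 = 24.6582
Step 3: Compute Lagrangian.
L = 184.586 + 12*24.6582 = 480.4844


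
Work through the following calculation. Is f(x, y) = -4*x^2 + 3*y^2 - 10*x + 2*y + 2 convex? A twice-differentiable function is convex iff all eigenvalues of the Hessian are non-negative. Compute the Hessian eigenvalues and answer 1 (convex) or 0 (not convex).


The Hessian of f(x,y) = -4*x^2 + 3*y^2 - 10*x + 2*y + 2 is:
H = [[-8, 0], [0, 6]]
Trace = -8 + 6 = -2
Determinant = -8*6 - (0)^2 = -48
Discriminant = (-2)^2 - 4*-48 = 196.0
Eigenvalues: lambda_1 = -8.0, lambda_2 = 6.0
The function is not convex.

0


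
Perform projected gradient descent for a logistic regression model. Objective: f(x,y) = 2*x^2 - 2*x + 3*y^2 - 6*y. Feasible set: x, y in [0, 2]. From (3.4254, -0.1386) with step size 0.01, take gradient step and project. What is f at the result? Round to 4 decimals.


Step 1: Compute gradient at (3.4254, -0.1386).
grad_x = 2*2*3.4254 - 2 = 11.7016
grad_y = 2*3*-0.1386 - 6 = -6.8316
Step 2: Gradient step.
x_raw = 3.4254 - 0.01*11.7016 = 3.3084
y_raw = -0.1386 - 0.01*-6.8316 = -0.0703
Step 3: Project onto [0, 2].
x_proj = clip(3.3084) = 2.0
y_proj = clip(-0.0703) = 0.0
Step 4: Evaluate f.
f(2.0, 0.0) = 4.0


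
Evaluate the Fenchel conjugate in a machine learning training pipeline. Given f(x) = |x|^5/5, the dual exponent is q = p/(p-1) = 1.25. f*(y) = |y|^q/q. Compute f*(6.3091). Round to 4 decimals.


The conjugate exponent q satisfies 1/p + 1/q = 1.
p = 5, so q = 5/(5 - 1) = 1.25
|y|^q = 6.3091^1.25 = 9.9991
f*(6.3091) = 9.9991 / 1.25 = 7.9992


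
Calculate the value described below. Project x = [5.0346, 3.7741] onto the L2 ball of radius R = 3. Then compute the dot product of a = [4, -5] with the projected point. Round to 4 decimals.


Step 1: Compute ||x|| (intermediates to 6 decimals).
||x|| = sqrt(5.0346^2 + 3.7741^2) = 6.29214
Step 2: Project.
Since ||x|| > R, scale = R/||x|| = 3/6.29214 = 0.476785, proj(x) = scale * x
proj(x) = [2.400422, 1.799434]
Step 3: Dot product.
a^T * proj(x) = 4*2.400422 - 5*1.799434 = 0.6045


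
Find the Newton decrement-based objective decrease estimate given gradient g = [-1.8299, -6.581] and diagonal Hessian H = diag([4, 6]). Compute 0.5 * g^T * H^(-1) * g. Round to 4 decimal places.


Step 1: H is diagonal, so H^(-1) * g = [-0.4575, -1.0968].
Step 2: g^T H^(-1) g = sum_i g_i^2 / H_ii
  = (-1.8299)^2/4 + (-6.581)^2/6
  = 0.8371 + 7.2183 = 8.0554
Step 3: Objective decrease = 0.5 * g^T H^(-1) g = 4.0277


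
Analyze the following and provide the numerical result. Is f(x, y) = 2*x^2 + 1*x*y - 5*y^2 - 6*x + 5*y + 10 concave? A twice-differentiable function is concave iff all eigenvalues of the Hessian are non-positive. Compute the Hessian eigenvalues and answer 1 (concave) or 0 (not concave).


The Hessian of f(x,y) = 2*x^2 + 1*x*y - 5*y^2 - 6*x + 5*y + 10 is:
H = [[4, 1], [1, -10]]
Trace = 4 - 10 = -6
Determinant = 4*-10 - (1)^2 = -41
Discriminant = (-6)^2 - 4*-41 = 200.0
Eigenvalues: lambda_1 = -10.0711, lambda_2 = 4.0711
The function is not concave.

0


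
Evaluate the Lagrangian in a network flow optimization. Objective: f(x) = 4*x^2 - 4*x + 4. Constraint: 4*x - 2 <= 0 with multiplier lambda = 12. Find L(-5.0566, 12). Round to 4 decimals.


Step 1: Evaluate f(x).
f(-5.0566) = 4*(-5.0566)^2 - 4*(-5.0566) + 4 = 126.5032
Step 2: Evaluate g(x).
g(-5.0566) = 4*-5.0566 - 2 = -22.2264
Step 3: Compute Lagrangian.
L = 126.5032 + 12*-22.2264 = -140.2136


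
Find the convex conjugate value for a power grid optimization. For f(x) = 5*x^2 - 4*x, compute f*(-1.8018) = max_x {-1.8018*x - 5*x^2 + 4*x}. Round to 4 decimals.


f*(y) = sup_x {y*x - a*x^2 - b*x} = sup_x {(y-b)*x - a*x^2}
FOC: (y - b) - 2a*x = 0 => x* = (y - b)/(2a)
x* = (-1.8018 + 4)/(2*5) = 0.2198
f*(-1.8018) = (y-b)^2/(4a) = (-1.8018 + 4)^2/(4*5)
= 4.8321/20 = 0.2416


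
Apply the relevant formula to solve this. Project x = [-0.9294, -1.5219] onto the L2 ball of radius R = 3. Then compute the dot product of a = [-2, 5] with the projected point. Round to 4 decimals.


Step 1: Compute ||x|| (intermediates to 6 decimals).
||x|| = sqrt((-0.9294)^2 + (-1.5219)^2) = 1.783245
Step 2: Project.
Since ||x|| <= R, proj = x (no scaling needed).
proj(x) = [-0.9294, -1.5219]
Step 3: Dot product.
a^T * proj(x) = -2*(-0.9294) + 5*(-1.5219) = -5.7507


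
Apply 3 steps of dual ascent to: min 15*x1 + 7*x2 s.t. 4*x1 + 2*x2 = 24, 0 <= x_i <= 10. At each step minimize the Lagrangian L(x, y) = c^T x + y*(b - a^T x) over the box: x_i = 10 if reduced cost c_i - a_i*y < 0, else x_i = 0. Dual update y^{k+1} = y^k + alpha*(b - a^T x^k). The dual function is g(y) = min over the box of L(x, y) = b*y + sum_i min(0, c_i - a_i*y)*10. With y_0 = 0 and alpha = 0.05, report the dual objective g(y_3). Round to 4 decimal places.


Dual ascent for LP: min 15*x1 + 7*x2, 4*x1 + 2*x2 = 24, 0 <= x_i <= 10
Step 1: y^k = 0.0, reduced costs: (15.0, 7.0)
  x^k = (0.0, 0.0), subgradient = b - a^T x = 24.0
  y^{k+1} = 0.0 + 0.05*24.0 = 1.2
Step 2: y^k = 1.2, reduced costs: (10.2, 4.6)
  x^k = (0.0, 0.0), subgradient = b - a^T x = 24.0
  y^{k+1} = 1.2 + 0.05*24.0 = 2.4
Step 3: y^k = 2.4, reduced costs: (5.4, 2.2)
  x^k = (0.0, 0.0), subgradient = b - a^T x = 24.0
  y^{k+1} = 2.4 + 0.05*24.0 = 3.6
Dual objective at y_3 = 3.6: reduced costs (0.6, -0.2), box minimizer x = (0.0, 10.0)
g(y_3) = b*y + (c1 - a1*y)*x1 + (c2 - a2*y)*x2 = 24*3.6 + 0.6*0.0 + (-0.2)*10.0 = 86.4 + 0.0 - 2.0 = 84.4


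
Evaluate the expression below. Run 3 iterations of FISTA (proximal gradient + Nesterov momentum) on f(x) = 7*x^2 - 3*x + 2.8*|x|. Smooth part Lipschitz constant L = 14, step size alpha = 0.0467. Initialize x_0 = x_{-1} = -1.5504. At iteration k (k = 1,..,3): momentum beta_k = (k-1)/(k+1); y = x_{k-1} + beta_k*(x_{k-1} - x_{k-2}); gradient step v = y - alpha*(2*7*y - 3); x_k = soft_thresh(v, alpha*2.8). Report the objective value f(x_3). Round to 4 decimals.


FISTA on f(x) = 7*x^2 - 3*x + 2.8*|x|
L = 14, alpha = 0.0467
Iteration 1: beta = 0.0, y = -1.5504 + 0.0*(-1.5504 + 1.5504) = -1.5504
  grad(y) = -24.7056, v = y - alpha*grad = -0.3966
  prox(v) = soft_thresh(-0.3966, 0.1308) = -0.2659
Iteration 2: beta = 0.3333, y = -0.2659 + 0.3333*(-0.2659 + 1.5504) = 0.1623
  grad(y) = -0.7281, v = y - alpha*grad = 0.1963
  prox(v) = soft_thresh(0.1963, 0.1308) = 0.0655
Iteration 3: beta = 0.5, y = 0.0655 + 0.5*(0.0655 + 0.2659) = 0.2312
  grad(y) = 0.2372, v = y - alpha*grad = 0.2202
  prox(v) = soft_thresh(0.2202, 0.1308) = 0.0894
f(x_3) = 7*0.0894^2 - 3*0.0894 + 2.8*|0.0894| = 0.0381


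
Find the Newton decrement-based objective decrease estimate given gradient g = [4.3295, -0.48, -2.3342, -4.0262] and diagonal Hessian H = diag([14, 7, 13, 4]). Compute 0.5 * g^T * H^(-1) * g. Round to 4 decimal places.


Step 1: H is diagonal, so H^(-1) * g = [0.3093, -0.0686, -0.1796, -1.0066].
Step 2: g^T H^(-1) g = sum_i g_i^2 / H_ii
  = (4.3295)^2/14 + (-0.48)^2/7 + (-2.3342)^2/13 + (-4.0262)^2/4
  = 1.3389 + 0.0329 + 0.4191 + 4.0526 = 5.8435
Step 3: Objective decrease = 0.5 * g^T H^(-1) g = 2.9217


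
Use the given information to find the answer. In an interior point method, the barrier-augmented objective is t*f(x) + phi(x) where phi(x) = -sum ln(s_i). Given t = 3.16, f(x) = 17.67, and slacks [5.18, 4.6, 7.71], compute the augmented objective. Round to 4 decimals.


Step 1: Compute log-barrier.
ln values: [1.6448, 1.5261, 2.0425]
phi = -(1.6448 + 1.5261 + 2.0425) = -5.2134
Step 2: Compute augmented objective.
t*f(x) = 3.16*17.67 = 55.8372
Total = 55.8372 - 5.2134 = 50.6238


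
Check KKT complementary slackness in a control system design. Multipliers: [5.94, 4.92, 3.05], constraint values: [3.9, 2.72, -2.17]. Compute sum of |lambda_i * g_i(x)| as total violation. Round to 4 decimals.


KKT complementary slackness check:
lambda_1 * g_1 = 5.94 * 3.9 = 23.166
lambda_2 * g_2 = 4.92 * 2.72 = 13.3824
lambda_3 * g_3 = 3.05 * -2.17 = -6.6185
Total violation = 23.166 + 13.3824 + 6.6185 = 43.1669


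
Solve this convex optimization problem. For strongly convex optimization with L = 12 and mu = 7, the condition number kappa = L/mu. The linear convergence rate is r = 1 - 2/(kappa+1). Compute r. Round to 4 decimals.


Step 1: Compute the condition number.
kappa = L/mu = 12/7 = 1.7143
Step 2: Compute the convergence rate.
r = 1 - 2/(kappa + 1) = 1 - 2*mu/(L + mu) = (L - mu)/(L + mu) = 5/19 = 0.2632


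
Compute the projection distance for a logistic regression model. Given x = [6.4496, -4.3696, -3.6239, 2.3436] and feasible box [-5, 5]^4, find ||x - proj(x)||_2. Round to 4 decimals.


Project each component onto [-5, 5].
clip(6.4496) = 5.0, clip(-4.3696) = -4.3696, clip(-3.6239) = -3.6239, clip(2.3436) = 2.3436
Projection = [5.0, -4.3696, -3.6239, 2.3436]
Squared diffs: [2.1013, 0.0, 0.0, 0.0]
Distance = sqrt(2.1013) = 1.4496


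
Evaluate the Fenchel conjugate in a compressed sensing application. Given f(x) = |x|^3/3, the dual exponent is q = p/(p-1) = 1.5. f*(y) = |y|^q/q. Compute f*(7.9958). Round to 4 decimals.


The conjugate exponent q satisfies 1/p + 1/q = 1.
p = 3, so q = 3/(3 - 1) = 1.5
|y|^q = 7.9958^1.5 = 22.6096
f*(7.9958) = 22.6096 / 1.5 = 15.0731


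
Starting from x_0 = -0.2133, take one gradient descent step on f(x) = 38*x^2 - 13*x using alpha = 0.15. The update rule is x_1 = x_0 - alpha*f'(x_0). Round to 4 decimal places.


We compute the gradient at x_0 and apply the update.
f'(x) = 76*x - 13
f'(-0.2133) = 76*-0.2133 - 13 = -29.2108
x_1 = -0.2133 - 0.15*-29.2108 = 4.1683


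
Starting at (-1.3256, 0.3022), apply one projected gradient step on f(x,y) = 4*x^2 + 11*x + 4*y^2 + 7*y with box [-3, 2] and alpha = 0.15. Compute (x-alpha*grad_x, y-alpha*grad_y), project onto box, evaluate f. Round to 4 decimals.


Step 1: Compute gradient at (-1.3256, 0.3022).
grad_x = 2*4*-1.3256 + 11 = 0.3952
grad_y = 2*4*0.3022 + 7 = 9.4176
Step 2: Gradient step.
x_raw = -1.3256 - 0.15*0.3952 = -1.3849
y_raw = 0.3022 - 0.15*9.4176 = -1.1104
Step 3: Project onto [-3, 2].
x_proj = clip(-1.3849) = -1.3849
y_proj = clip(-1.1104) = -1.1104
Step 4: Evaluate f.
f(-1.3849, -1.1104) = -10.4029


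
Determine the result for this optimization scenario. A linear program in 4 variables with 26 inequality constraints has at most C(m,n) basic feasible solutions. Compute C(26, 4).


Each vertex corresponds to some choice of n active constraints out of m, so the number of vertices is at most C(m, n) = m! / (n!(m-n)!).
m = 26, n = 4
Numerator: 26 * 25 * 24 * 23
Denominator: 4! = 24
C(26, 4) = 14950


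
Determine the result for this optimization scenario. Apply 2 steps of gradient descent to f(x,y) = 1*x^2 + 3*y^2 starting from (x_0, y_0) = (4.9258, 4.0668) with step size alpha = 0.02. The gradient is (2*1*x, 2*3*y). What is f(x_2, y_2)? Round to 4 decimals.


Gradient descent on f(x,y) = 1*x^2 + 3*y^2.
Starting point: (4.9258, 4.0668), alpha = 0.02
Step 1: grad_x = 2*1*4.9258 = 9.8516, grad_y = 2*3*4.0668 = 24.4008
  x_1 = 4.9258 - 0.02*9.8516 = 4.7288
  y_1 = 4.0668 - 0.02*24.4008 = 3.5788
Step 2: grad_x = 2*1*4.7288 = 9.4575, grad_y = 2*3*3.5788 = 21.4727
  x_2 = 4.7288 - 0.02*9.4575 = 4.5396
  y_2 = 3.5788 - 0.02*21.4727 = 3.1493
f(4.5396, 3.1493) = 1*4.5396^2 + 3*3.1493^2 = 50.363


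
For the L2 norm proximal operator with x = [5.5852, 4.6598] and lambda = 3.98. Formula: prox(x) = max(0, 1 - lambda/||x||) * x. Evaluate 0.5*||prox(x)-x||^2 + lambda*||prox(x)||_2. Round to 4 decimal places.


Step 1: Compute ||x||.
||x|| = 7.2738
Step 2: Compute scaling factor.
scale = max(0, 1 - 3.98/7.2738) = 0.4528
Step 3: prox(x) = [2.5292, 2.1101]
||prox(x)|| = 3.2938
Step 4: Proximal objective.
0.5*||prox-x||^2 = 7.9202
lambda*||prox|| = 13.1093
Total = 21.0295


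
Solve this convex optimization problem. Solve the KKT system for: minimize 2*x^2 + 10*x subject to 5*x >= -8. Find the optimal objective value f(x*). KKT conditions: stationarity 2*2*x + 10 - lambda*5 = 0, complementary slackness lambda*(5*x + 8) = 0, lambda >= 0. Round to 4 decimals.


Step 1: Try lambda = 0 (constraint inactive).
x_unc = -10/(2*2) = -2.5
Check: 5*-2.5 = -12.5 < -8 -- violated!
Step 2: Constraint must be active: 5*x = -8
x* = -8/5 = -1.6
lambda = (2*2*(-1.6) + 10)/5 = 0.72
Step 3: Compute optimal value.
f(x*) = 2*(-1.6)^2 + 10*(-1.6) = -10.88


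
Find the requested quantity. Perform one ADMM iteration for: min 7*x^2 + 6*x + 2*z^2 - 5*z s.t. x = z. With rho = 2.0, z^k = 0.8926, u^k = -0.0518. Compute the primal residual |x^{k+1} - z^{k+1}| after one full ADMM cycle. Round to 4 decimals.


ADMM iteration with rho = 2.0, z^k = 0.8926, u^k = -0.0518
Step 1: x-update.
Minimize 7*x^2 + 6*x + (2.0/2)*(x - 0.8926 - 0.0518)^2
FOC: (2*7 + 2.0)*x = -6 + 2.0*(0.8926 + 0.0518)
x^{k+1} = -0.257
Step 2: z-update.
Minimize 2*z^2 - 5*z + (2.0/2)*(-0.257 - z - 0.0518)^2
FOC: (2*2 + 2.0)*z = 5 + 2.0*(-0.257 - 0.0518)
z^{k+1} = 0.7304
Step 3: u-update.
u^{k+1} = -0.0518 - 0.257 - 0.7304 = -1.0392
Step 4: Primal residual = |-0.257 - 0.7304| = 0.9874


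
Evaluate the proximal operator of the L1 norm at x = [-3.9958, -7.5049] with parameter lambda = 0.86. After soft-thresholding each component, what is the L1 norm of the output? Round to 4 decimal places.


Soft-thresholding with lambda = 0.86:
prox(-3.9958) = sign(-3.9958)*max(|-3.9958| - 0.86, 0) = -3.1358
prox(-7.5049) = sign(-7.5049)*max(|-7.5049| - 0.86, 0) = -6.6449
prox(x) = [-3.1358, -6.6449]
||prox(x)||_1 = 3.1358 + 6.6449 = 9.7807


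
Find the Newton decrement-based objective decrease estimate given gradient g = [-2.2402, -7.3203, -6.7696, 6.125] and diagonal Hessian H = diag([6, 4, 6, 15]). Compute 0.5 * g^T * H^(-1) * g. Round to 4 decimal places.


Step 1: H is diagonal, so H^(-1) * g = [-0.3734, -1.8301, -1.1283, 0.4083].
Step 2: g^T H^(-1) g = sum_i g_i^2 / H_ii
  = (-2.2402)^2/6 + (-7.3203)^2/4 + (-6.7696)^2/6 + (6.125)^2/15
  = 0.8364 + 13.3967 + 7.6379 + 2.501 = 24.3721
Step 3: Objective decrease = 0.5 * g^T H^(-1) g = 12.186


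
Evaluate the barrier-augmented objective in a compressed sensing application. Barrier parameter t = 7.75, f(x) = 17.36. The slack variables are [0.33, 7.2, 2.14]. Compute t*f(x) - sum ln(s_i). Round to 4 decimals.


Step 1: Compute log-barrier.
ln values: [-1.1087, 1.9741, 0.7608]
phi = -(-1.1087 + 1.9741 + 0.7608) = -1.6262
Step 2: Compute augmented objective.
t*f(x) = 7.75*17.36 = 134.54
Total = 134.54 - 1.6262 = 132.9138


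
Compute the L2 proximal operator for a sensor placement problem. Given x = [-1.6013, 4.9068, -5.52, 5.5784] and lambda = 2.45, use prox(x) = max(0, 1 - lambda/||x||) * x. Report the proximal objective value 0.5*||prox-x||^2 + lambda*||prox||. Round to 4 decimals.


Step 1: Compute ||x||.
||x|| = 9.3931
Step 2: Compute scaling factor.
scale = max(0, 1 - 2.45/9.3931) = 0.7392
Step 3: prox(x) = [-1.1836, 3.627, -4.0802, 4.1234]
||prox(x)|| = 6.9431
Step 4: Proximal objective.
0.5*||prox-x||^2 = 3.0013
lambda*||prox|| = 17.0106
Total = 20.0118


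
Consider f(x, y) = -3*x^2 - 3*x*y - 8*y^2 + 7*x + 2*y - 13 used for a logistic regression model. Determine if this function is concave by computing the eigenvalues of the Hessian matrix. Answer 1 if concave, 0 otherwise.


The Hessian of f(x,y) = -3*x^2 - 3*x*y - 8*y^2 + 7*x + 2*y - 13 is:
H = [[-6, -3], [-3, -16]]
Trace = -6 - 16 = -22
Determinant = -6*-16 - (-3)^2 = 87
Discriminant = (-22)^2 - 4*87 = 136.0
Eigenvalues: lambda_1 = -16.831, lambda_2 = -5.169
The function is concave.

1


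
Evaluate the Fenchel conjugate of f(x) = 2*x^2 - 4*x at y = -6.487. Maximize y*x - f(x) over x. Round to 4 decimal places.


f*(y) = sup_x {y*x - a*x^2 - b*x} = sup_x {(y-b)*x - a*x^2}
FOC: (y - b) - 2a*x = 0 => x* = (y - b)/(2a)
x* = (-6.487 + 4)/(2*2) = -0.6218
f*(-6.487) = (y-b)^2/(4a) = (-6.487 + 4)^2/(4*2)
= 6.1852/8 = 0.7731


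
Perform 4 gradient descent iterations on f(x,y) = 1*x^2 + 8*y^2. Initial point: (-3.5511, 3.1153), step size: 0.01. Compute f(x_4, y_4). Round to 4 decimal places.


Gradient descent on f(x,y) = 1*x^2 + 8*y^2.
Starting point: (-3.5511, 3.1153), alpha = 0.01
Step 1: grad_x = 2*1*-3.5511 = -7.1022, grad_y = 2*8*3.1153 = 49.8448
  x_1 = -3.5511 - 0.01*-7.1022 = -3.4801
  y_1 = 3.1153 - 0.01*49.8448 = 2.6169
Step 2: grad_x = 2*1*-3.4801 = -6.9602, grad_y = 2*8*2.6169 = 41.8696
  x_2 = -3.4801 - 0.01*-6.9602 = -3.4105
  y_2 = 2.6169 - 0.01*41.8696 = 2.1982
Step 3: grad_x = 2*1*-3.4105 = -6.821, grad_y = 2*8*2.1982 = 35.1705
  x_3 = -3.4105 - 0.01*-6.821 = -3.3423
  y_3 = 2.1982 - 0.01*35.1705 = 1.8465
Step 4: grad_x = 2*1*-3.3423 = -6.6845, grad_y = 2*8*1.8465 = 29.5432
  x_4 = -3.3423 - 0.01*-6.6845 = -3.2754
  y_4 = 1.8465 - 0.01*29.5432 = 1.551
f(-3.2754, 1.551) = 1*(-3.2754)^2 + 8*1.551^2 = 29.9737


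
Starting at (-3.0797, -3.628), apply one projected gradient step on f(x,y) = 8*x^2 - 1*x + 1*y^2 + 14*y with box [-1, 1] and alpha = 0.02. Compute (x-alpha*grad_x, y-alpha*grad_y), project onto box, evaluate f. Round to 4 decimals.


Step 1: Compute gradient at (-3.0797, -3.628).
grad_x = 2*8*-3.0797 - 1 = -50.2752
grad_y = 2*1*-3.628 + 14 = 6.744
Step 2: Gradient step.
x_raw = -3.0797 - 0.02*-50.2752 = -2.0742
y_raw = -3.628 - 0.02*6.744 = -3.7629
Step 3: Project onto [-1, 1].
x_proj = clip(-2.0742) = -1.0
y_proj = clip(-3.7629) = -1.0
Step 4: Evaluate f.
f(-1.0, -1.0) = -4.0


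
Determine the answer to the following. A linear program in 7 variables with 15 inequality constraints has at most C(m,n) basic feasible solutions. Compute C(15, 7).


Each vertex corresponds to some choice of n active constraints out of m, so the number of vertices is at most C(m, n) = m! / (n!(m-n)!).
m = 15, n = 7
Numerator: 15 * 14 * 13 * 12 * 11 * 10 * 9
Denominator: 7! = 5040
C(15, 7) = 6435


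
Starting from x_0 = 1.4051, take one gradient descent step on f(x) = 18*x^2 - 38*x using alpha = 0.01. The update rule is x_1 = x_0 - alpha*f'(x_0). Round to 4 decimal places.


We compute the gradient at x_0 and apply the update.
f'(x) = 36*x - 38
f'(1.4051) = 36*1.4051 - 38 = 12.5836
x_1 = 1.4051 - 0.01*12.5836 = 1.2793


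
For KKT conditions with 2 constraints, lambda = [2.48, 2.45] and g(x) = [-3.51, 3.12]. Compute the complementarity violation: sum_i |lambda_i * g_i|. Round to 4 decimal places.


KKT complementary slackness check:
lambda_1 * g_1 = 2.48 * -3.51 = -8.7048
lambda_2 * g_2 = 2.45 * 3.12 = 7.644
Total violation = 8.7048 + 7.644 = 16.3488


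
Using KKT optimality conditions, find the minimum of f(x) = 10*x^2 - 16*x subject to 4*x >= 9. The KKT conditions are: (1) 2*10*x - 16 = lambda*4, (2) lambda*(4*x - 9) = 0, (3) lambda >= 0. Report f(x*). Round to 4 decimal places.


Step 1: Try lambda = 0 (constraint inactive).
x_unc = 16/(2*10) = 0.8
Check: 4*0.8 = 3.2 < 9 -- violated!
Step 2: Constraint must be active: 4*x = 9
x* = 9/4 = 2.25
lambda = (2*10*2.25 - 16)/4 = 7.25
Step 3: Compute optimal value.
f(x*) = 10*2.25^2 - 16*2.25 = 14.625


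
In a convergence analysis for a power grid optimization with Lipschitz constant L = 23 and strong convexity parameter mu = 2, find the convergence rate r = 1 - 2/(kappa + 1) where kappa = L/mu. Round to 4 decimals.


Step 1: Compute the condition number.
kappa = L/mu = 23/2 = 11.5
Step 2: Compute the convergence rate.
r = 1 - 2/(kappa + 1) = 1 - 2*mu/(L + mu) = (L - mu)/(L + mu) = 21/25 = 0.84


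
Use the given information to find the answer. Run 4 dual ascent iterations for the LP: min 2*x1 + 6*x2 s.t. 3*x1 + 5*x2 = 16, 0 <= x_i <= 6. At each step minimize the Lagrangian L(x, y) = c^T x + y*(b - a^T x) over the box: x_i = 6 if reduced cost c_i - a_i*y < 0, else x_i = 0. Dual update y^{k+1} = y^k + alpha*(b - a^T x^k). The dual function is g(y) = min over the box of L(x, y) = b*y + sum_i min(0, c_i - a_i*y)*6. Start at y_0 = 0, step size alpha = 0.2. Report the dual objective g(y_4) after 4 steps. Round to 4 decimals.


Dual ascent for LP: min 2*x1 + 6*x2, 3*x1 + 5*x2 = 16, 0 <= x_i <= 6
Step 1: y^k = 0.0, reduced costs: (2.0, 6.0)
  x^k = (0.0, 0.0), subgradient = b - a^T x = 16.0
  y^{k+1} = 0.0 + 0.2*16.0 = 3.2
Step 2: y^k = 3.2, reduced costs: (-7.6, -10.0)
  x^k = (6.0, 6.0), subgradient = b - a^T x = -32.0
  y^{k+1} = 3.2 + 0.2*-32.0 = -3.2
Step 3: y^k = -3.2, reduced costs: (11.6, 22.0)
  x^k = (0.0, 0.0), subgradient = b - a^T x = 16.0
  y^{k+1} = -3.2 + 0.2*16.0 = 0.0
Step 4: y^k = 0.0, reduced costs: (2.0, 6.0)
  x^k = (0.0, 0.0), subgradient = b - a^T x = 16.0
  y^{k+1} = 0.0 + 0.2*16.0 = 3.2
Dual objective at y_4 = 3.2: reduced costs (-7.6, -10.0), box minimizer x = (6.0, 6.0)
g(y_4) = b*y + (c1 - a1*y)*x1 + (c2 - a2*y)*x2 = 16*3.2 + (-7.6)*6.0 + (-10.0)*6.0 = 51.2 - 45.6 - 60.0 = -54.4


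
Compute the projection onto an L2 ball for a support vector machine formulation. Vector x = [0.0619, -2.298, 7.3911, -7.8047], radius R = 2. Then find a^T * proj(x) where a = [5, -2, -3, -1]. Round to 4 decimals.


Step 1: Compute ||x|| (intermediates to 6 decimals).
||x|| = sqrt(0.0619^2 + (-2.298)^2 + 7.3911^2 + (-7.8047)^2) = 10.992103
Step 2: Project.
Since ||x|| > R, scale = R/||x|| = 2/10.992103 = 0.181949, proj(x) = scale * x
proj(x) = [0.011263, -0.418119, 1.344803, -1.420057]
Step 3: Dot product.
a^T * proj(x) = 5*0.011263 - 2*(-0.418119) - 3*1.344803 - 1*(-1.420057) = -1.7218


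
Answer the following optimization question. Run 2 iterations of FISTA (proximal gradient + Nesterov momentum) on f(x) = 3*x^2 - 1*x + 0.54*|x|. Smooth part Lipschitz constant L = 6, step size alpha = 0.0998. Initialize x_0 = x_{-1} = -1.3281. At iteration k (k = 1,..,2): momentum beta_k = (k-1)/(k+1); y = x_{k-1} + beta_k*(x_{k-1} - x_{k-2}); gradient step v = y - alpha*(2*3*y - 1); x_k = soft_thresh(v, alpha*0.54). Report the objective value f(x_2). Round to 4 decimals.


FISTA on f(x) = 3*x^2 - 1*x + 0.54*|x|
L = 6, alpha = 0.0998
Iteration 1: beta = 0.0, y = -1.3281 + 0.0*(-1.3281 + 1.3281) = -1.3281
  grad(y) = -8.9686, v = y - alpha*grad = -0.433
  prox(v) = soft_thresh(-0.433, 0.0539) = -0.3791
Iteration 2: beta = 0.3333, y = -0.3791 + 0.3333*(-0.3791 + 1.3281) = -0.0628
  grad(y) = -1.3769, v = y - alpha*grad = 0.0746
  prox(v) = soft_thresh(0.0746, 0.0539) = 0.0207
f(x_2) = 3*0.0207^2 - 1*0.0207 + 0.54*|0.0207| = -0.0082


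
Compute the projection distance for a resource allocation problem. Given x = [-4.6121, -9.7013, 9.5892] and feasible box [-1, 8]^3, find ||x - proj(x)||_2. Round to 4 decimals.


Project each component onto [-1, 8].
clip(-4.6121) = -1.0, clip(-9.7013) = -1.0, clip(9.5892) = 8.0
Projection = [-1.0, -1.0, 8.0]
Squared diffs: [13.0473, 75.7126, 2.5256]
Distance = sqrt(91.2855) = 9.5543


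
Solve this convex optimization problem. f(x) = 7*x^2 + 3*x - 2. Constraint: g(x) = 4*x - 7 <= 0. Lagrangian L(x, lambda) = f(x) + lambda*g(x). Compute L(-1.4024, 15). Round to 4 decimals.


Step 1: Evaluate f(x).
f(-1.4024) = 7*(-1.4024)^2 + 3*(-1.4024) - 2 = 7.5599
Step 2: Evaluate g(x).
g(-1.4024) = 4*-1.4024 - 7 = -12.6096
Step 3: Compute Lagrangian.
L = 7.5599 + 15*-12.6096 = -181.5841


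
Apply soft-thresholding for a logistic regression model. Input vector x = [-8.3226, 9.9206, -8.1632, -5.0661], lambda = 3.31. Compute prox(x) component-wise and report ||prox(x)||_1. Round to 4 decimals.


Soft-thresholding with lambda = 3.31:
prox(-8.3226) = sign(-8.3226)*max(|-8.3226| - 3.31, 0) = -5.0126
prox(9.9206) = sign(9.9206)*max(|9.9206| - 3.31, 0) = 6.6106
prox(-8.1632) = sign(-8.1632)*max(|-8.1632| - 3.31, 0) = -4.8532
prox(-5.0661) = sign(-5.0661)*max(|-5.0661| - 3.31, 0) = -1.7561
prox(x) = [-5.0126, 6.6106, -4.8532, -1.7561]
||prox(x)||_1 = 5.0126 + 6.6106 + 4.8532 + 1.7561 = 18.2325


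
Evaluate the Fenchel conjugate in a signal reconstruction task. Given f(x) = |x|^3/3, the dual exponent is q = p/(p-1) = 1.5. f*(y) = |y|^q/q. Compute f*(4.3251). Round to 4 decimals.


The conjugate exponent q satisfies 1/p + 1/q = 1.
p = 3, so q = 3/(3 - 1) = 1.5
|y|^q = 4.3251^1.5 = 8.9949
f*(4.3251) = 8.9949 / 1.5 = 5.9966


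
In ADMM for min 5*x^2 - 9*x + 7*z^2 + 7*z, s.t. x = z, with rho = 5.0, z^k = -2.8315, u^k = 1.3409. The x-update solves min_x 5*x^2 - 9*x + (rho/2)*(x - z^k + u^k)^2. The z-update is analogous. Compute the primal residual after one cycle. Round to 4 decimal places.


ADMM iteration with rho = 5.0, z^k = -2.8315, u^k = 1.3409
Step 1: x-update.
Minimize 5*x^2 - 9*x + (5.0/2)*(x + 2.8315 + 1.3409)^2
FOC: (2*5 + 5.0)*x = 9 + 5.0*(-2.8315 - 1.3409)
x^{k+1} = -0.7908
Step 2: z-update.
Minimize 7*z^2 + 7*z + (5.0/2)*(-0.7908 - z + 1.3409)^2
FOC: (2*7 + 5.0)*z = -7 + 5.0*(-0.7908 + 1.3409)
z^{k+1} = -0.2237
Step 3: u-update.
u^{k+1} = 1.3409 - 0.7908 + 0.2237 = 0.7738
Step 4: Primal residual = |-0.7908 + 0.2237| = 0.5671


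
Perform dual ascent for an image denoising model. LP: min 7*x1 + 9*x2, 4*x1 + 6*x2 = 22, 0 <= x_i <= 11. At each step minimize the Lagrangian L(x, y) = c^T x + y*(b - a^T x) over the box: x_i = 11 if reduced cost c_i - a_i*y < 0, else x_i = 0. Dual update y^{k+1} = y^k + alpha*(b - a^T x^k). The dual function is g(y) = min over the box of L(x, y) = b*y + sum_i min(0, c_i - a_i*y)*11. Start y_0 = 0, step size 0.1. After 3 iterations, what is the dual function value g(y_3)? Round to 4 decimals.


Dual ascent for LP: min 7*x1 + 9*x2, 4*x1 + 6*x2 = 22, 0 <= x_i <= 11
Step 1: y^k = 0.0, reduced costs: (7.0, 9.0)
  x^k = (0.0, 0.0), subgradient = b - a^T x = 22.0
  y^{k+1} = 0.0 + 0.1*22.0 = 2.2
Step 2: y^k = 2.2, reduced costs: (-1.8, -4.2)
  x^k = (11.0, 11.0), subgradient = b - a^T x = -88.0
  y^{k+1} = 2.2 + 0.1*-88.0 = -6.6
Step 3: y^k = -6.6, reduced costs: (33.4, 48.6)
  x^k = (0.0, 0.0), subgradient = b - a^T x = 22.0
  y^{k+1} = -6.6 + 0.1*22.0 = -4.4
Dual objective at y_3 = -4.4: reduced costs (24.6, 35.4), box minimizer x = (0.0, 0.0)
g(y_3) = b*y + (c1 - a1*y)*x1 + (c2 - a2*y)*x2 = 22*(-4.4) + 24.6*0.0 + 35.4*0.0 = -96.8 + 0.0 + 0.0 = -96.8


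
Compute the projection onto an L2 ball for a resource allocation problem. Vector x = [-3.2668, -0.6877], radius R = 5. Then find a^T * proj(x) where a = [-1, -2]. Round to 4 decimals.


Step 1: Compute ||x|| (intermediates to 6 decimals).
||x|| = sqrt((-3.2668)^2 + (-0.6877)^2) = 3.3384
Step 2: Project.
Since ||x|| <= R, proj = x (no scaling needed).
proj(x) = [-3.2668, -0.6877]
Step 3: Dot product.
a^T * proj(x) = -1*(-3.2668) - 2*(-0.6877) = 4.6422


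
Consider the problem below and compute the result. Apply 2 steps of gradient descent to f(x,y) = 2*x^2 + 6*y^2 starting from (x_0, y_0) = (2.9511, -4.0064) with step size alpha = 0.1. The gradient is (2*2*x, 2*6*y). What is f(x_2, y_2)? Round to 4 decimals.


Gradient descent on f(x,y) = 2*x^2 + 6*y^2.
Starting point: (2.9511, -4.0064), alpha = 0.1
Step 1: grad_x = 2*2*2.9511 = 11.8044, grad_y = 2*6*-4.0064 = -48.0768
  x_1 = 2.9511 - 0.1*11.8044 = 1.7707
  y_1 = -4.0064 - 0.1*-48.0768 = 0.8013
Step 2: grad_x = 2*2*1.7707 = 7.0826, grad_y = 2*6*0.8013 = 9.6154
  x_2 = 1.7707 - 0.1*7.0826 = 1.0624
  y_2 = 0.8013 - 0.1*9.6154 = -0.1603
f(1.0624, -0.1603) = 2*1.0624^2 + 6*(-0.1603)^2 = 2.4115


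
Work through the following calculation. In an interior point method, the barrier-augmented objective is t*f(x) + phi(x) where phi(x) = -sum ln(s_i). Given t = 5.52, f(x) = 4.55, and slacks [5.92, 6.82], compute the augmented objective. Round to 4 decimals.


Step 1: Compute log-barrier.
ln values: [1.7783, 1.9199]
phi = -(1.7783 + 1.9199) = -3.6982
Step 2: Compute augmented objective.
t*f(x) = 5.52*4.55 = 25.116
Total = 25.116 - 3.6982 = 21.4178


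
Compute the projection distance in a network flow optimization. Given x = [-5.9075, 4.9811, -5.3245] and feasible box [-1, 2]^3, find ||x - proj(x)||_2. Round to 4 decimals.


Project each component onto [-1, 2].
clip(-5.9075) = -1.0, clip(4.9811) = 2.0, clip(-5.3245) = -1.0
Projection = [-1.0, 2.0, -1.0]
Squared diffs: [24.0836, 8.887, 18.7013]
Distance = sqrt(51.6719) = 7.1883


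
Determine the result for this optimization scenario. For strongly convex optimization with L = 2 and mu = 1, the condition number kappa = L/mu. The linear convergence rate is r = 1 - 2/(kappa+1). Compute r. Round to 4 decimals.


Step 1: Compute the condition number.
kappa = L/mu = 2/1 = 2.0
Step 2: Compute the convergence rate.
r = 1 - 2/(kappa + 1) = 1 - 2*mu/(L + mu) = (L - mu)/(L + mu) = 1/3 = 0.3333


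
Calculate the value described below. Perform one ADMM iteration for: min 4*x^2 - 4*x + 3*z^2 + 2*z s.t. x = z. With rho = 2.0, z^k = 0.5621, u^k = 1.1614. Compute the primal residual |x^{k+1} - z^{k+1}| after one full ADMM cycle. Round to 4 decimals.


ADMM iteration with rho = 2.0, z^k = 0.5621, u^k = 1.1614
Step 1: x-update.
Minimize 4*x^2 - 4*x + (2.0/2)*(x - 0.5621 + 1.1614)^2
FOC: (2*4 + 2.0)*x = 4 + 2.0*(0.5621 - 1.1614)
x^{k+1} = 0.2801
Step 2: z-update.
Minimize 3*z^2 + 2*z + (2.0/2)*(0.2801 - z + 1.1614)^2
FOC: (2*3 + 2.0)*z = -2 + 2.0*(0.2801 + 1.1614)
z^{k+1} = 0.1104
Step 3: u-update.
u^{k+1} = 1.1614 + 0.2801 - 0.1104 = 1.3312
Step 4: Primal residual = |0.2801 - 0.1104| = 0.1698


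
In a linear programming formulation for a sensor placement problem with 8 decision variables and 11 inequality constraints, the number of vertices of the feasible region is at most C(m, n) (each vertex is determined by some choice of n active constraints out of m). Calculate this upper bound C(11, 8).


Each vertex corresponds to some choice of n active constraints out of m, so the number of vertices is at most C(m, n) = m! / (n!(m-n)!).
m = 11, n = 8
Numerator: 11 * 10 * 9 * 8 * 7 * 6 * 5 * 4
Denominator: 8! = 40320
C(11, 8) = 165


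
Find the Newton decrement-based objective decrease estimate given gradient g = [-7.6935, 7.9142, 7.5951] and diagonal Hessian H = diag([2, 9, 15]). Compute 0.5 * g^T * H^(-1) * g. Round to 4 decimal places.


Step 1: H is diagonal, so H^(-1) * g = [-3.8468, 0.8794, 0.5063].
Step 2: g^T H^(-1) g = sum_i g_i^2 / H_ii
  = (-7.6935)^2/2 + (7.9142)^2/9 + (7.5951)^2/15
  = 29.595 + 6.9594 + 3.8457 = 40.4001
Step 3: Objective decrease = 0.5 * g^T H^(-1) g = 20.2


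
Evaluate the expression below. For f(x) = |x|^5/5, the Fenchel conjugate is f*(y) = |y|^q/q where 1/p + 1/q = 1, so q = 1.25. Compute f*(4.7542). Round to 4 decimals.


The conjugate exponent q satisfies 1/p + 1/q = 1.
p = 5, so q = 5/(5 - 1) = 1.25
|y|^q = 4.7542^1.25 = 7.0202
f*(4.7542) = 7.0202 / 1.25 = 5.6161


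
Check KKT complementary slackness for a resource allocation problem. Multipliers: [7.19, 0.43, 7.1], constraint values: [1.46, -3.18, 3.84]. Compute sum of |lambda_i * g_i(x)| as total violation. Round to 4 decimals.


KKT complementary slackness check:
lambda_1 * g_1 = 7.19 * 1.46 = 10.4974
lambda_2 * g_2 = 0.43 * -3.18 = -1.3674
lambda_3 * g_3 = 7.1 * 3.84 = 27.264
Total violation = 10.4974 + 1.3674 + 27.264 = 39.1288


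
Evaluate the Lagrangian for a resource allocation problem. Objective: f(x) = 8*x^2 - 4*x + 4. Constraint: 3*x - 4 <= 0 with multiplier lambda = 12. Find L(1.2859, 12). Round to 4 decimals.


Step 1: Evaluate f(x).
f(1.2859) = 8*1.2859^2 - 4*1.2859 + 4 = 12.0847
Step 2: Evaluate g(x).
g(1.2859) = 3*1.2859 - 4 = -0.1423
Step 3: Compute Lagrangian.
L = 12.0847 + 12*-0.1423 = 10.3771


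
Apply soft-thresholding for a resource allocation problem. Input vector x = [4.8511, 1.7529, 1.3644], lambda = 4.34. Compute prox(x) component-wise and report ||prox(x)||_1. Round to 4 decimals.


Soft-thresholding with lambda = 4.34:
prox(4.8511) = sign(4.8511)*max(|4.8511| - 4.34, 0) = 0.5111
prox(1.7529) = sign(1.7529)*max(|1.7529| - 4.34, 0) = 0.0
prox(1.3644) = sign(1.3644)*max(|1.3644| - 4.34, 0) = 0.0
prox(x) = [0.5111, 0.0, 0.0]
||prox(x)||_1 = 0.5111 + 0.0 + 0.0 = 0.5111


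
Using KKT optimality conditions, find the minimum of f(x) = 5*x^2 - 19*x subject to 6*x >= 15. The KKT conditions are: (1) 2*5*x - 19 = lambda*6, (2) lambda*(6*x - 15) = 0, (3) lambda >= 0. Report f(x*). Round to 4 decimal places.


Step 1: Try lambda = 0 (constraint inactive).
x_unc = 19/(2*5) = 1.9
Check: 6*1.9 = 11.4 < 15 -- violated!
Step 2: Constraint must be active: 6*x = 15
x* = 15/6 = 2.5
lambda = (2*5*2.5 - 19)/6 = 1.0
Step 3: Compute optimal value.
f(x*) = 5*2.5^2 - 19*2.5 = -16.25


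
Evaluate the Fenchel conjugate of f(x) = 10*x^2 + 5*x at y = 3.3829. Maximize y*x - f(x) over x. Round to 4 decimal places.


f*(y) = sup_x {y*x - a*x^2 - b*x} = sup_x {(y-b)*x - a*x^2}
FOC: (y - b) - 2a*x = 0 => x* = (y - b)/(2a)
x* = (3.3829 - 5)/(2*10) = -0.0809
f*(3.3829) = (y-b)^2/(4a) = (3.3829 - 5)^2/(4*10)
= 2.615/40 = 0.0654


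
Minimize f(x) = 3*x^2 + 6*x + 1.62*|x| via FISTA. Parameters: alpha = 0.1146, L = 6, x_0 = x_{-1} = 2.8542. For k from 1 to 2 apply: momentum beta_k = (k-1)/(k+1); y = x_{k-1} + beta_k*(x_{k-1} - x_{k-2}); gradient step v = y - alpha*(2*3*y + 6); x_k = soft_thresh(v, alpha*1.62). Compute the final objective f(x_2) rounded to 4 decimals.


FISTA on f(x) = 3*x^2 + 6*x + 1.62*|x|
L = 6, alpha = 0.1146
Iteration 1: beta = 0.0, y = 2.8542 + 0.0*(2.8542 - 2.8542) = 2.8542
  grad(y) = 23.1252, v = y - alpha*grad = 0.2041
  prox(v) = soft_thresh(0.2041, 0.1857) = 0.0184
Iteration 2: beta = 0.3333, y = 0.0184 + 0.3333*(0.0184 - 2.8542) = -0.9269
  grad(y) = 0.4388, v = y - alpha*grad = -0.9772
  prox(v) = soft_thresh(-0.9772, 0.1857) = -0.7915
f(x_2) = 3*(-0.7915)^2 + 6*(-0.7915) + 1.62*|-0.7915| = -1.5874


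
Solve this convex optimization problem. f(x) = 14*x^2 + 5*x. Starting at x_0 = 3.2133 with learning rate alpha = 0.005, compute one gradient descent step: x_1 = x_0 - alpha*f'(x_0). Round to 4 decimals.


We compute the gradient at x_0 and apply the update.
f'(x) = 28*x + 5
f'(3.2133) = 28*3.2133 + 5 = 94.9724
x_1 = 3.2133 - 0.005*94.9724 = 2.7384


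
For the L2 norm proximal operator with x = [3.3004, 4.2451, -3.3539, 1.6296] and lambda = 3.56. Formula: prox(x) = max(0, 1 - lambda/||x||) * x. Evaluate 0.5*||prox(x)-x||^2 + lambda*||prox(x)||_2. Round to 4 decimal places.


Step 1: Compute ||x||.
||x|| = 6.5435
Step 2: Compute scaling factor.
scale = max(0, 1 - 3.56/6.5435) = 0.456
Step 3: prox(x) = [1.5048, 1.9356, -1.5292, 0.743]
||prox(x)|| = 2.9835
Step 4: Proximal objective.
0.5*||prox-x||^2 = 6.3368
lambda*||prox|| = 10.6213
Total = 16.9582


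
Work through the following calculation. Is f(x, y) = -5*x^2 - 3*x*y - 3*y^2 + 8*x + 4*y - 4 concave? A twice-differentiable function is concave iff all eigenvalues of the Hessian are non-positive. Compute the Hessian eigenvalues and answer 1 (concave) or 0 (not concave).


The Hessian of f(x,y) = -5*x^2 - 3*x*y - 3*y^2 + 8*x + 4*y - 4 is:
H = [[-10, -3], [-3, -6]]
Trace = -10 - 6 = -16
Determinant = -10*-6 - (-3)^2 = 51
Discriminant = (-16)^2 - 4*51 = 52.0
Eigenvalues: lambda_1 = -11.6056, lambda_2 = -4.3944
The function is concave.

1
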